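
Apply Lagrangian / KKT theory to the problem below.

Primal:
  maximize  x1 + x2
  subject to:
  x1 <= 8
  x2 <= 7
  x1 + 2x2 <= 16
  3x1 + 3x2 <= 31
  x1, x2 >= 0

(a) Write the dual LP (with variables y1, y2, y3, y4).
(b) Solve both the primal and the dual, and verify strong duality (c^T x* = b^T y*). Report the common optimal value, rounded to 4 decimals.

The standard primal-dual pair for 'max c^T x s.t. A x <= b, x >= 0' is:
  Dual:  min b^T y  s.t.  A^T y >= c,  y >= 0.

So the dual LP is:
  minimize  8y1 + 7y2 + 16y3 + 31y4
  subject to:
    y1 + y3 + 3y4 >= 1
    y2 + 2y3 + 3y4 >= 1
    y1, y2, y3, y4 >= 0

Solving the primal: x* = (8, 2.3333).
  primal value c^T x* = 10.3333.
Solving the dual: y* = (0, 0, 0, 0.3333).
  dual value b^T y* = 10.3333.
Strong duality: c^T x* = b^T y*. Confirmed.

10.3333


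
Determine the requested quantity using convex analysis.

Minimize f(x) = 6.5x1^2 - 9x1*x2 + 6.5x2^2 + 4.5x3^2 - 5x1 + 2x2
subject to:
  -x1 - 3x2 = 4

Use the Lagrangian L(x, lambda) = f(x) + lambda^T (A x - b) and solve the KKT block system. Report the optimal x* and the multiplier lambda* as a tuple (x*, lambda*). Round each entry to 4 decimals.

Form the Lagrangian:
  L(x, lambda) = (1/2) x^T Q x + c^T x + lambda^T (A x - b)
Stationarity (grad_x L = 0): Q x + c + A^T lambda = 0.
Primal feasibility: A x = b.

This gives the KKT block system:
  [ Q   A^T ] [ x     ]   [-c ]
  [ A    0  ] [ lambda ] = [ b ]

Solving the linear system:
  x*      = (-0.5924, -1.1359, 0)
  lambda* = (-2.4783)
  f(x*)   = 5.3016

x* = (-0.5924, -1.1359, 0), lambda* = (-2.4783)


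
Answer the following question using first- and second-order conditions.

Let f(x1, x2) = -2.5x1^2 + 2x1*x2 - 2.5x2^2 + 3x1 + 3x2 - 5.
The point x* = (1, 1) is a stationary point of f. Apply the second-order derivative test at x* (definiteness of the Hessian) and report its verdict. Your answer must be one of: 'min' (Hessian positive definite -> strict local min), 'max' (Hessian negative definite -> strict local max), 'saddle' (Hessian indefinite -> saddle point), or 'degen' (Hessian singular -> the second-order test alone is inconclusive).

Compute the Hessian H = grad^2 f:
  H = [[-5, 2], [2, -5]]
Verify stationarity: grad f(x*) = H x* + g = (0, 0).
Eigenvalues of H: -7, -3.
Both eigenvalues < 0, so H is negative definite -> x* is a strict local max.

max


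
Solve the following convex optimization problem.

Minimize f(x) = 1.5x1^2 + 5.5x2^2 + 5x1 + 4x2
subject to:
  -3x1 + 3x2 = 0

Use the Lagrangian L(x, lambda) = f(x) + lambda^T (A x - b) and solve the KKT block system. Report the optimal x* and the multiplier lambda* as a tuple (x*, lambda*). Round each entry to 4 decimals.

Form the Lagrangian:
  L(x, lambda) = (1/2) x^T Q x + c^T x + lambda^T (A x - b)
Stationarity (grad_x L = 0): Q x + c + A^T lambda = 0.
Primal feasibility: A x = b.

This gives the KKT block system:
  [ Q   A^T ] [ x     ]   [-c ]
  [ A    0  ] [ lambda ] = [ b ]

Solving the linear system:
  x*      = (-0.6429, -0.6429)
  lambda* = (1.0238)
  f(x*)   = -2.8929

x* = (-0.6429, -0.6429), lambda* = (1.0238)


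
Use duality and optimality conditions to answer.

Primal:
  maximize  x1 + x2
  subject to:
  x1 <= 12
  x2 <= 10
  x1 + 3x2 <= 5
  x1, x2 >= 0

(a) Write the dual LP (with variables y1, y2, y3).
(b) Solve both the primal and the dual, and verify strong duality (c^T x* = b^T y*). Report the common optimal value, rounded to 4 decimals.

The standard primal-dual pair for 'max c^T x s.t. A x <= b, x >= 0' is:
  Dual:  min b^T y  s.t.  A^T y >= c,  y >= 0.

So the dual LP is:
  minimize  12y1 + 10y2 + 5y3
  subject to:
    y1 + y3 >= 1
    y2 + 3y3 >= 1
    y1, y2, y3 >= 0

Solving the primal: x* = (5, 0).
  primal value c^T x* = 5.
Solving the dual: y* = (0, 0, 1).
  dual value b^T y* = 5.
Strong duality: c^T x* = b^T y*. Confirmed.

5


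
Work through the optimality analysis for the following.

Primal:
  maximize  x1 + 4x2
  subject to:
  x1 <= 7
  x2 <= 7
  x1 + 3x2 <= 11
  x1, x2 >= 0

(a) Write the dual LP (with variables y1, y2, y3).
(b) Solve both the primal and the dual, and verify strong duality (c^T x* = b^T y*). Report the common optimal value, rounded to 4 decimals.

The standard primal-dual pair for 'max c^T x s.t. A x <= b, x >= 0' is:
  Dual:  min b^T y  s.t.  A^T y >= c,  y >= 0.

So the dual LP is:
  minimize  7y1 + 7y2 + 11y3
  subject to:
    y1 + y3 >= 1
    y2 + 3y3 >= 4
    y1, y2, y3 >= 0

Solving the primal: x* = (0, 3.6667).
  primal value c^T x* = 14.6667.
Solving the dual: y* = (0, 0, 1.3333).
  dual value b^T y* = 14.6667.
Strong duality: c^T x* = b^T y*. Confirmed.

14.6667


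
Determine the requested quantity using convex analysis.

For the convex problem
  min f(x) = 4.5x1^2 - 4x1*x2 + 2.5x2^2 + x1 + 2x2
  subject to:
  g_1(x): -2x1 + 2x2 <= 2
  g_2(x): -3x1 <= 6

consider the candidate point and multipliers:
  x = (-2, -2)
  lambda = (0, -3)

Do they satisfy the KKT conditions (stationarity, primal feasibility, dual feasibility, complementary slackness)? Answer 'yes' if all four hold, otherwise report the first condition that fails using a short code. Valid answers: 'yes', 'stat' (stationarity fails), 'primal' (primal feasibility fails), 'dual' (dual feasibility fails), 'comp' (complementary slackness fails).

Gradient of f: grad f(x) = Q x + c = (-9, 0)
Constraint values g_i(x) = a_i^T x - b_i:
  g_1((-2, -2)) = -2
  g_2((-2, -2)) = 0
Stationarity residual: grad f(x) + sum_i lambda_i a_i = (0, 0)
  -> stationarity OK
Primal feasibility (all g_i <= 0): OK
Dual feasibility (all lambda_i >= 0): FAILS
Complementary slackness (lambda_i * g_i(x) = 0 for all i): OK

Verdict: the first failing condition is dual_feasibility -> dual.

dual


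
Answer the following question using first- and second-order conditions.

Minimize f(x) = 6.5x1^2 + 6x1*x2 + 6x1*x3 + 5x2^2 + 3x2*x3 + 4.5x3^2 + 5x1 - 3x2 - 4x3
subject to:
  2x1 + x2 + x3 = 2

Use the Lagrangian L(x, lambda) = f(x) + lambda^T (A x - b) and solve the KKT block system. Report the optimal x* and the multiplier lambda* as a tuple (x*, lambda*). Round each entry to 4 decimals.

Form the Lagrangian:
  L(x, lambda) = (1/2) x^T Q x + c^T x + lambda^T (A x - b)
Stationarity (grad_x L = 0): Q x + c + A^T lambda = 0.
Primal feasibility: A x = b.

This gives the KKT block system:
  [ Q   A^T ] [ x     ]   [-c ]
  [ A    0  ] [ lambda ] = [ b ]

Solving the linear system:
  x*      = (0.0608, 0.7901, 1.0884)
  lambda* = (-8.5304)
  f(x*)   = 5.3204

x* = (0.0608, 0.7901, 1.0884), lambda* = (-8.5304)


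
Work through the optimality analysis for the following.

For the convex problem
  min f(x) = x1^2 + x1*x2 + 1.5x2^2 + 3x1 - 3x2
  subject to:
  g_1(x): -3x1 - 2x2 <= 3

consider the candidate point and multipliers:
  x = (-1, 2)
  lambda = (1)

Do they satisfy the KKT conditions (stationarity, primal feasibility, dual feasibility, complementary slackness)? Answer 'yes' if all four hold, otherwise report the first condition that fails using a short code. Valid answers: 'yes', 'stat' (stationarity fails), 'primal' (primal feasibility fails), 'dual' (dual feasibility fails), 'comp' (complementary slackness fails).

Gradient of f: grad f(x) = Q x + c = (3, 2)
Constraint values g_i(x) = a_i^T x - b_i:
  g_1((-1, 2)) = -4
Stationarity residual: grad f(x) + sum_i lambda_i a_i = (0, 0)
  -> stationarity OK
Primal feasibility (all g_i <= 0): OK
Dual feasibility (all lambda_i >= 0): OK
Complementary slackness (lambda_i * g_i(x) = 0 for all i): FAILS

Verdict: the first failing condition is complementary_slackness -> comp.

comp


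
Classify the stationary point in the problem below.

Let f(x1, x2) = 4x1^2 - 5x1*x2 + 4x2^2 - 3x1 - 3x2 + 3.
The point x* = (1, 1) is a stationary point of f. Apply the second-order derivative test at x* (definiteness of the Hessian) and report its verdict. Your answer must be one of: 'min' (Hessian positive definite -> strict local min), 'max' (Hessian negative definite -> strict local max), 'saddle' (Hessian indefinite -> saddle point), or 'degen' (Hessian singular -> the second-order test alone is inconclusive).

Compute the Hessian H = grad^2 f:
  H = [[8, -5], [-5, 8]]
Verify stationarity: grad f(x*) = H x* + g = (0, 0).
Eigenvalues of H: 3, 13.
Both eigenvalues > 0, so H is positive definite -> x* is a strict local min.

min


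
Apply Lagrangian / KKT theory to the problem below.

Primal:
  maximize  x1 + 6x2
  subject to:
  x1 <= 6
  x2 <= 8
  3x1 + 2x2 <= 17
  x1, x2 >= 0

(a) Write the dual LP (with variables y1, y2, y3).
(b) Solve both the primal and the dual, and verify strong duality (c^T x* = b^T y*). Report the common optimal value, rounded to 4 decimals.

The standard primal-dual pair for 'max c^T x s.t. A x <= b, x >= 0' is:
  Dual:  min b^T y  s.t.  A^T y >= c,  y >= 0.

So the dual LP is:
  minimize  6y1 + 8y2 + 17y3
  subject to:
    y1 + 3y3 >= 1
    y2 + 2y3 >= 6
    y1, y2, y3 >= 0

Solving the primal: x* = (0.3333, 8).
  primal value c^T x* = 48.3333.
Solving the dual: y* = (0, 5.3333, 0.3333).
  dual value b^T y* = 48.3333.
Strong duality: c^T x* = b^T y*. Confirmed.

48.3333


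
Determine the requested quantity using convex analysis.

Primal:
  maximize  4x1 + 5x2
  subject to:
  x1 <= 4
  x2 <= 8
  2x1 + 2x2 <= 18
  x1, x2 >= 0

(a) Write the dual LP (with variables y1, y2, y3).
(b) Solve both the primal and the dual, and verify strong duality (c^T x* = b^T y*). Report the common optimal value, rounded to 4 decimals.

The standard primal-dual pair for 'max c^T x s.t. A x <= b, x >= 0' is:
  Dual:  min b^T y  s.t.  A^T y >= c,  y >= 0.

So the dual LP is:
  minimize  4y1 + 8y2 + 18y3
  subject to:
    y1 + 2y3 >= 4
    y2 + 2y3 >= 5
    y1, y2, y3 >= 0

Solving the primal: x* = (1, 8).
  primal value c^T x* = 44.
Solving the dual: y* = (0, 1, 2).
  dual value b^T y* = 44.
Strong duality: c^T x* = b^T y*. Confirmed.

44


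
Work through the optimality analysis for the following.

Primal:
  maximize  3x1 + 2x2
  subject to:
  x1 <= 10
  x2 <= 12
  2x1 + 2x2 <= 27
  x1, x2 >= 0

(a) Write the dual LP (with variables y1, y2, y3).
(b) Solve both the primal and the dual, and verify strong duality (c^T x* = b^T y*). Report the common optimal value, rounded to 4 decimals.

The standard primal-dual pair for 'max c^T x s.t. A x <= b, x >= 0' is:
  Dual:  min b^T y  s.t.  A^T y >= c,  y >= 0.

So the dual LP is:
  minimize  10y1 + 12y2 + 27y3
  subject to:
    y1 + 2y3 >= 3
    y2 + 2y3 >= 2
    y1, y2, y3 >= 0

Solving the primal: x* = (10, 3.5).
  primal value c^T x* = 37.
Solving the dual: y* = (1, 0, 1).
  dual value b^T y* = 37.
Strong duality: c^T x* = b^T y*. Confirmed.

37


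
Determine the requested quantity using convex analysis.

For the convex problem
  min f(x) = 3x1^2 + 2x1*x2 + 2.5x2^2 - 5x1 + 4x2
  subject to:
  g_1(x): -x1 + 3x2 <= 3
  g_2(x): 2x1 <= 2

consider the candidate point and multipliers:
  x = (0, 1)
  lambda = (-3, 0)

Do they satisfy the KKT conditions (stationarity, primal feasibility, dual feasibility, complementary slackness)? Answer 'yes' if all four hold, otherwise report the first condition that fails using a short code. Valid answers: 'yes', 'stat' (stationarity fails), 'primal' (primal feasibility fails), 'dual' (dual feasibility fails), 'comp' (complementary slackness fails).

Gradient of f: grad f(x) = Q x + c = (-3, 9)
Constraint values g_i(x) = a_i^T x - b_i:
  g_1((0, 1)) = 0
  g_2((0, 1)) = -2
Stationarity residual: grad f(x) + sum_i lambda_i a_i = (0, 0)
  -> stationarity OK
Primal feasibility (all g_i <= 0): OK
Dual feasibility (all lambda_i >= 0): FAILS
Complementary slackness (lambda_i * g_i(x) = 0 for all i): OK

Verdict: the first failing condition is dual_feasibility -> dual.

dual


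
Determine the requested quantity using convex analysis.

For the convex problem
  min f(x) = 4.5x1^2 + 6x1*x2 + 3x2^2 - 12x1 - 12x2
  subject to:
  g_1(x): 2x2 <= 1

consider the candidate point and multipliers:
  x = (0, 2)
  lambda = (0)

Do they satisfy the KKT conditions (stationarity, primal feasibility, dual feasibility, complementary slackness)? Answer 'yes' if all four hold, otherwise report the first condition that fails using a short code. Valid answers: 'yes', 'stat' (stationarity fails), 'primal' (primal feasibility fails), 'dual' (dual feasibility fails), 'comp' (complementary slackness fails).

Gradient of f: grad f(x) = Q x + c = (0, 0)
Constraint values g_i(x) = a_i^T x - b_i:
  g_1((0, 2)) = 3
Stationarity residual: grad f(x) + sum_i lambda_i a_i = (0, 0)
  -> stationarity OK
Primal feasibility (all g_i <= 0): FAILS
Dual feasibility (all lambda_i >= 0): OK
Complementary slackness (lambda_i * g_i(x) = 0 for all i): OK

Verdict: the first failing condition is primal_feasibility -> primal.

primal


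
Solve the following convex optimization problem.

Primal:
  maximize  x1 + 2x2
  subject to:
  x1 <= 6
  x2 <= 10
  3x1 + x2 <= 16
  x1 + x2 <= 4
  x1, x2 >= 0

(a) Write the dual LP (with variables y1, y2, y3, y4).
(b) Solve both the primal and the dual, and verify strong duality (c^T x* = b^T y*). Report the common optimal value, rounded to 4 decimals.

The standard primal-dual pair for 'max c^T x s.t. A x <= b, x >= 0' is:
  Dual:  min b^T y  s.t.  A^T y >= c,  y >= 0.

So the dual LP is:
  minimize  6y1 + 10y2 + 16y3 + 4y4
  subject to:
    y1 + 3y3 + y4 >= 1
    y2 + y3 + y4 >= 2
    y1, y2, y3, y4 >= 0

Solving the primal: x* = (0, 4).
  primal value c^T x* = 8.
Solving the dual: y* = (0, 0, 0, 2).
  dual value b^T y* = 8.
Strong duality: c^T x* = b^T y*. Confirmed.

8


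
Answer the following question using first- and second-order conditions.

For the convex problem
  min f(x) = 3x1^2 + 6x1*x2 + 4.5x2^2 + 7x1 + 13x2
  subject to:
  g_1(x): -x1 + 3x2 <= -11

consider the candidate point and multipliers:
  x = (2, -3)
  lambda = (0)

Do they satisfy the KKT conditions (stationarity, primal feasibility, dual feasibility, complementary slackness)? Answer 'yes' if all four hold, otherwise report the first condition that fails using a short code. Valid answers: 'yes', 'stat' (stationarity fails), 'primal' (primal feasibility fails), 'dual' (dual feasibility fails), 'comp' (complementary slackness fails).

Gradient of f: grad f(x) = Q x + c = (1, -2)
Constraint values g_i(x) = a_i^T x - b_i:
  g_1((2, -3)) = 0
Stationarity residual: grad f(x) + sum_i lambda_i a_i = (1, -2)
  -> stationarity FAILS
Primal feasibility (all g_i <= 0): OK
Dual feasibility (all lambda_i >= 0): OK
Complementary slackness (lambda_i * g_i(x) = 0 for all i): OK

Verdict: the first failing condition is stationarity -> stat.

stat


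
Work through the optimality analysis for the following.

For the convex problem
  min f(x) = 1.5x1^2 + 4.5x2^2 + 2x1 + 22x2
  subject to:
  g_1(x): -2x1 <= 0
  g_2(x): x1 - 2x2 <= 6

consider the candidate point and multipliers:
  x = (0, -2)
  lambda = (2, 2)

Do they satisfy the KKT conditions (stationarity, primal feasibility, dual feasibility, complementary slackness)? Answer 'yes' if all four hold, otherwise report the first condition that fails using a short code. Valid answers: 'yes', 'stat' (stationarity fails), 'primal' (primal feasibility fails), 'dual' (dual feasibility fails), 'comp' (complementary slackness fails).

Gradient of f: grad f(x) = Q x + c = (2, 4)
Constraint values g_i(x) = a_i^T x - b_i:
  g_1((0, -2)) = 0
  g_2((0, -2)) = -2
Stationarity residual: grad f(x) + sum_i lambda_i a_i = (0, 0)
  -> stationarity OK
Primal feasibility (all g_i <= 0): OK
Dual feasibility (all lambda_i >= 0): OK
Complementary slackness (lambda_i * g_i(x) = 0 for all i): FAILS

Verdict: the first failing condition is complementary_slackness -> comp.

comp


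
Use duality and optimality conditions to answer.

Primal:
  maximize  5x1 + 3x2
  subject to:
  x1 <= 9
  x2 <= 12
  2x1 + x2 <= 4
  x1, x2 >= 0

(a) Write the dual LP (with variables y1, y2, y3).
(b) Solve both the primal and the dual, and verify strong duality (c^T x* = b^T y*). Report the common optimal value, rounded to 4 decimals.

The standard primal-dual pair for 'max c^T x s.t. A x <= b, x >= 0' is:
  Dual:  min b^T y  s.t.  A^T y >= c,  y >= 0.

So the dual LP is:
  minimize  9y1 + 12y2 + 4y3
  subject to:
    y1 + 2y3 >= 5
    y2 + y3 >= 3
    y1, y2, y3 >= 0

Solving the primal: x* = (0, 4).
  primal value c^T x* = 12.
Solving the dual: y* = (0, 0, 3).
  dual value b^T y* = 12.
Strong duality: c^T x* = b^T y*. Confirmed.

12


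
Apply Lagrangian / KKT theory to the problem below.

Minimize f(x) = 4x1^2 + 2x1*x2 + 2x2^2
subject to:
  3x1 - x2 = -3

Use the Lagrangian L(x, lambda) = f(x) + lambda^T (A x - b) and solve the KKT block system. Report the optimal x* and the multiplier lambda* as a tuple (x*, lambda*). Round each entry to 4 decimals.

Form the Lagrangian:
  L(x, lambda) = (1/2) x^T Q x + c^T x + lambda^T (A x - b)
Stationarity (grad_x L = 0): Q x + c + A^T lambda = 0.
Primal feasibility: A x = b.

This gives the KKT block system:
  [ Q   A^T ] [ x     ]   [-c ]
  [ A    0  ] [ lambda ] = [ b ]

Solving the linear system:
  x*      = (-0.75, 0.75)
  lambda* = (1.5)
  f(x*)   = 2.25

x* = (-0.75, 0.75), lambda* = (1.5)


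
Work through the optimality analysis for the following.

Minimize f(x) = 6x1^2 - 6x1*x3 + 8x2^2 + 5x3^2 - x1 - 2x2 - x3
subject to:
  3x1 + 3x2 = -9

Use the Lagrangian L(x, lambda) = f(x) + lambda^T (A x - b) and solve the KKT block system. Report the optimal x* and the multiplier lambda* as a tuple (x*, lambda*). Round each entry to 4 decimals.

Form the Lagrangian:
  L(x, lambda) = (1/2) x^T Q x + c^T x + lambda^T (A x - b)
Stationarity (grad_x L = 0): Q x + c + A^T lambda = 0.
Primal feasibility: A x = b.

This gives the KKT block system:
  [ Q   A^T ] [ x     ]   [-c ]
  [ A    0  ] [ lambda ] = [ b ]

Solving the linear system:
  x*      = (-1.9836, -1.0164, -1.0902)
  lambda* = (6.0874)
  f(x*)   = 29.9467

x* = (-1.9836, -1.0164, -1.0902), lambda* = (6.0874)


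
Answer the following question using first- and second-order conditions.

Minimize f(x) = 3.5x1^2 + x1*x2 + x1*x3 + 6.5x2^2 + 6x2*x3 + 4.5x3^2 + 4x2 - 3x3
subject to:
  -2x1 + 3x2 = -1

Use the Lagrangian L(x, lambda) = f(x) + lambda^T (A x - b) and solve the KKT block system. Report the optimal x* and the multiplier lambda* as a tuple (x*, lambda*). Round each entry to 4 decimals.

Form the Lagrangian:
  L(x, lambda) = (1/2) x^T Q x + c^T x + lambda^T (A x - b)
Stationarity (grad_x L = 0): Q x + c + A^T lambda = 0.
Primal feasibility: A x = b.

This gives the KKT block system:
  [ Q   A^T ] [ x     ]   [-c ]
  [ A    0  ] [ lambda ] = [ b ]

Solving the linear system:
  x*      = (-0.1961, -0.4641, 0.6645)
  lambda* = (-0.5861)
  f(x*)   = -2.2179

x* = (-0.1961, -0.4641, 0.6645), lambda* = (-0.5861)


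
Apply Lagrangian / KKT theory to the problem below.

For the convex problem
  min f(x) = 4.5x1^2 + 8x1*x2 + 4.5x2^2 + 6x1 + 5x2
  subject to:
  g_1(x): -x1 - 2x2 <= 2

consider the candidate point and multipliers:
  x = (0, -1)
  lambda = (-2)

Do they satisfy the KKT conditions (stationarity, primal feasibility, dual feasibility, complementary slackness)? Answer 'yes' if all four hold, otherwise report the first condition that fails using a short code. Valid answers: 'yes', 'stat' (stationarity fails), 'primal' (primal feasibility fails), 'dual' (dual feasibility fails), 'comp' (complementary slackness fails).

Gradient of f: grad f(x) = Q x + c = (-2, -4)
Constraint values g_i(x) = a_i^T x - b_i:
  g_1((0, -1)) = 0
Stationarity residual: grad f(x) + sum_i lambda_i a_i = (0, 0)
  -> stationarity OK
Primal feasibility (all g_i <= 0): OK
Dual feasibility (all lambda_i >= 0): FAILS
Complementary slackness (lambda_i * g_i(x) = 0 for all i): OK

Verdict: the first failing condition is dual_feasibility -> dual.

dual


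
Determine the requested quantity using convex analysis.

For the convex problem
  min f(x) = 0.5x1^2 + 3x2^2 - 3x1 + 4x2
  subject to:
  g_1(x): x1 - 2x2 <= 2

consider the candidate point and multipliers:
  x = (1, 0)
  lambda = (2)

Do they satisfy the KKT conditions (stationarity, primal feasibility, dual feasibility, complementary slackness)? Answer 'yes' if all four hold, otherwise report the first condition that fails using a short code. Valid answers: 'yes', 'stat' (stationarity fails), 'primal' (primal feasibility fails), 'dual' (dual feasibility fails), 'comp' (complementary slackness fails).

Gradient of f: grad f(x) = Q x + c = (-2, 4)
Constraint values g_i(x) = a_i^T x - b_i:
  g_1((1, 0)) = -1
Stationarity residual: grad f(x) + sum_i lambda_i a_i = (0, 0)
  -> stationarity OK
Primal feasibility (all g_i <= 0): OK
Dual feasibility (all lambda_i >= 0): OK
Complementary slackness (lambda_i * g_i(x) = 0 for all i): FAILS

Verdict: the first failing condition is complementary_slackness -> comp.

comp


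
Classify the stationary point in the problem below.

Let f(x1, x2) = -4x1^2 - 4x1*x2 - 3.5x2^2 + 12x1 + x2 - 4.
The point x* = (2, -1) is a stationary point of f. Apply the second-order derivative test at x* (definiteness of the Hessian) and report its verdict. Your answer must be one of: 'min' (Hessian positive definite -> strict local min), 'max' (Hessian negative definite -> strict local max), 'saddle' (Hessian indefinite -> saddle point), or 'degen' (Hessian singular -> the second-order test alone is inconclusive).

Compute the Hessian H = grad^2 f:
  H = [[-8, -4], [-4, -7]]
Verify stationarity: grad f(x*) = H x* + g = (0, 0).
Eigenvalues of H: -11.5311, -3.4689.
Both eigenvalues < 0, so H is negative definite -> x* is a strict local max.

max


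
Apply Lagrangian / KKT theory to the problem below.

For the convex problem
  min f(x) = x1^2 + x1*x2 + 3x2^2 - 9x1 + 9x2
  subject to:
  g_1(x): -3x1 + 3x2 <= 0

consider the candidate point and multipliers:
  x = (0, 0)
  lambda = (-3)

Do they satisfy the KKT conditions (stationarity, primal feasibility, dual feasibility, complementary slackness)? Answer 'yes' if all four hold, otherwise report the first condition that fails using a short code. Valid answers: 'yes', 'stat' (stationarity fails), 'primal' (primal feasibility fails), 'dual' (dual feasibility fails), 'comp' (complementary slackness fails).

Gradient of f: grad f(x) = Q x + c = (-9, 9)
Constraint values g_i(x) = a_i^T x - b_i:
  g_1((0, 0)) = 0
Stationarity residual: grad f(x) + sum_i lambda_i a_i = (0, 0)
  -> stationarity OK
Primal feasibility (all g_i <= 0): OK
Dual feasibility (all lambda_i >= 0): FAILS
Complementary slackness (lambda_i * g_i(x) = 0 for all i): OK

Verdict: the first failing condition is dual_feasibility -> dual.

dual


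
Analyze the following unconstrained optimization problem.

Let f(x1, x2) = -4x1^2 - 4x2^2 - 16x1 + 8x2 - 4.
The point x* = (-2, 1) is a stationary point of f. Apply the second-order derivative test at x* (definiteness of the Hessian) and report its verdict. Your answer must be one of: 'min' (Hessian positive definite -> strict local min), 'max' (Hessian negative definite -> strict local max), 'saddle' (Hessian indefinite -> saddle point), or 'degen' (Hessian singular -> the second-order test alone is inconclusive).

Compute the Hessian H = grad^2 f:
  H = [[-8, 0], [0, -8]]
Verify stationarity: grad f(x*) = H x* + g = (0, 0).
Eigenvalues of H: -8, -8.
Both eigenvalues < 0, so H is negative definite -> x* is a strict local max.

max


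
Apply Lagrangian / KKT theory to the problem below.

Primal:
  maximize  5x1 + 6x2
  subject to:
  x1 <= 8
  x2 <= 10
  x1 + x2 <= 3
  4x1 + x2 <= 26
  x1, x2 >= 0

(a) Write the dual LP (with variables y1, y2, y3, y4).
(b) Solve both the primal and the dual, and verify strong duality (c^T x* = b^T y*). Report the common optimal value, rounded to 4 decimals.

The standard primal-dual pair for 'max c^T x s.t. A x <= b, x >= 0' is:
  Dual:  min b^T y  s.t.  A^T y >= c,  y >= 0.

So the dual LP is:
  minimize  8y1 + 10y2 + 3y3 + 26y4
  subject to:
    y1 + y3 + 4y4 >= 5
    y2 + y3 + y4 >= 6
    y1, y2, y3, y4 >= 0

Solving the primal: x* = (0, 3).
  primal value c^T x* = 18.
Solving the dual: y* = (0, 0, 6, 0).
  dual value b^T y* = 18.
Strong duality: c^T x* = b^T y*. Confirmed.

18


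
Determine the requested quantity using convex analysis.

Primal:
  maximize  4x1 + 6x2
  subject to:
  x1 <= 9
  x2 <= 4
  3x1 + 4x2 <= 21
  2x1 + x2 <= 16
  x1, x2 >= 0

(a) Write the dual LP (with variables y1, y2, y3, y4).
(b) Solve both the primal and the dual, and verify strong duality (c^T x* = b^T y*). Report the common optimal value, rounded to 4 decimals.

The standard primal-dual pair for 'max c^T x s.t. A x <= b, x >= 0' is:
  Dual:  min b^T y  s.t.  A^T y >= c,  y >= 0.

So the dual LP is:
  minimize  9y1 + 4y2 + 21y3 + 16y4
  subject to:
    y1 + 3y3 + 2y4 >= 4
    y2 + 4y3 + y4 >= 6
    y1, y2, y3, y4 >= 0

Solving the primal: x* = (1.6667, 4).
  primal value c^T x* = 30.6667.
Solving the dual: y* = (0, 0.6667, 1.3333, 0).
  dual value b^T y* = 30.6667.
Strong duality: c^T x* = b^T y*. Confirmed.

30.6667


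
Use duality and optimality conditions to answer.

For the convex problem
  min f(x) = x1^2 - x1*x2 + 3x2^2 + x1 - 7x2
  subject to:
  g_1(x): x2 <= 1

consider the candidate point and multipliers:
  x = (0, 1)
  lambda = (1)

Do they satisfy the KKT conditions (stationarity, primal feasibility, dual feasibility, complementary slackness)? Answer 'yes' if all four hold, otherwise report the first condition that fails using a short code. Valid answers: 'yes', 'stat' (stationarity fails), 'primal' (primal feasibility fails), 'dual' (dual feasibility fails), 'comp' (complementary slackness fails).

Gradient of f: grad f(x) = Q x + c = (0, -1)
Constraint values g_i(x) = a_i^T x - b_i:
  g_1((0, 1)) = 0
Stationarity residual: grad f(x) + sum_i lambda_i a_i = (0, 0)
  -> stationarity OK
Primal feasibility (all g_i <= 0): OK
Dual feasibility (all lambda_i >= 0): OK
Complementary slackness (lambda_i * g_i(x) = 0 for all i): OK

Verdict: yes, KKT holds.

yes


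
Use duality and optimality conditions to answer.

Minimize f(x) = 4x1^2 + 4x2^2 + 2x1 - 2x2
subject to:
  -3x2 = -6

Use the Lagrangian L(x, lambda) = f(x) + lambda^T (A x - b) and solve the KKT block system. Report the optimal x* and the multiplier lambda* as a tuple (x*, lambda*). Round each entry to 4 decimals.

Form the Lagrangian:
  L(x, lambda) = (1/2) x^T Q x + c^T x + lambda^T (A x - b)
Stationarity (grad_x L = 0): Q x + c + A^T lambda = 0.
Primal feasibility: A x = b.

This gives the KKT block system:
  [ Q   A^T ] [ x     ]   [-c ]
  [ A    0  ] [ lambda ] = [ b ]

Solving the linear system:
  x*      = (-0.25, 2)
  lambda* = (4.6667)
  f(x*)   = 11.75

x* = (-0.25, 2), lambda* = (4.6667)


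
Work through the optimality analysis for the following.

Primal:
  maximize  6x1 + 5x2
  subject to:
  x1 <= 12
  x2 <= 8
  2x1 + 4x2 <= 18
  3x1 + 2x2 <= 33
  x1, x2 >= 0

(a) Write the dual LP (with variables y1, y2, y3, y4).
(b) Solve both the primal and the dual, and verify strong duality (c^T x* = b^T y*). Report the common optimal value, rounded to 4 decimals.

The standard primal-dual pair for 'max c^T x s.t. A x <= b, x >= 0' is:
  Dual:  min b^T y  s.t.  A^T y >= c,  y >= 0.

So the dual LP is:
  minimize  12y1 + 8y2 + 18y3 + 33y4
  subject to:
    y1 + 2y3 + 3y4 >= 6
    y2 + 4y3 + 2y4 >= 5
    y1, y2, y3, y4 >= 0

Solving the primal: x* = (9, 0).
  primal value c^T x* = 54.
Solving the dual: y* = (0, 0, 3, 0).
  dual value b^T y* = 54.
Strong duality: c^T x* = b^T y*. Confirmed.

54


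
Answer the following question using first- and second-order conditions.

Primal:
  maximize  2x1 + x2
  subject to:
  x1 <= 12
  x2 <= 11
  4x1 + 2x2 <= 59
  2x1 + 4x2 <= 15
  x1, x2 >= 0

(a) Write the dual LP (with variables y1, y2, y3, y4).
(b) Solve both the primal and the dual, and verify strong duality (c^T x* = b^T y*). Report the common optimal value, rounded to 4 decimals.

The standard primal-dual pair for 'max c^T x s.t. A x <= b, x >= 0' is:
  Dual:  min b^T y  s.t.  A^T y >= c,  y >= 0.

So the dual LP is:
  minimize  12y1 + 11y2 + 59y3 + 15y4
  subject to:
    y1 + 4y3 + 2y4 >= 2
    y2 + 2y3 + 4y4 >= 1
    y1, y2, y3, y4 >= 0

Solving the primal: x* = (7.5, 0).
  primal value c^T x* = 15.
Solving the dual: y* = (0, 0, 0, 1).
  dual value b^T y* = 15.
Strong duality: c^T x* = b^T y*. Confirmed.

15


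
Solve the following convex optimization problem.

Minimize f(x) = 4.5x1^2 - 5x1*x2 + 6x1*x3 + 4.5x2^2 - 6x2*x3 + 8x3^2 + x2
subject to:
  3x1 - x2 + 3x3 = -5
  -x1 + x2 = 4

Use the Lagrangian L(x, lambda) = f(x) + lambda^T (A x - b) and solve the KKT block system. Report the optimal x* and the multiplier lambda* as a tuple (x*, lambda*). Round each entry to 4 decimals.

Form the Lagrangian:
  L(x, lambda) = (1/2) x^T Q x + c^T x + lambda^T (A x - b)
Stationarity (grad_x L = 0): Q x + c + A^T lambda = 0.
Primal feasibility: A x = b.

This gives the KKT block system:
  [ Q   A^T ] [ x     ]   [-c ]
  [ A    0  ] [ lambda ] = [ b ]

Solving the linear system:
  x*      = (-2.4191, 1.5809, 1.2794)
  lambda* = (1.1765, -18.4706)
  f(x*)   = 40.6728

x* = (-2.4191, 1.5809, 1.2794), lambda* = (1.1765, -18.4706)


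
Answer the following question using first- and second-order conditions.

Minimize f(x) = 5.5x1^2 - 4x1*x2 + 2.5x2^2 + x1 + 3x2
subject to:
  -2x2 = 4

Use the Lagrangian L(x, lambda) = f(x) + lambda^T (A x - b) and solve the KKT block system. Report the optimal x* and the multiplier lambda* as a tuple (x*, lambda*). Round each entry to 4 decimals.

Form the Lagrangian:
  L(x, lambda) = (1/2) x^T Q x + c^T x + lambda^T (A x - b)
Stationarity (grad_x L = 0): Q x + c + A^T lambda = 0.
Primal feasibility: A x = b.

This gives the KKT block system:
  [ Q   A^T ] [ x     ]   [-c ]
  [ A    0  ] [ lambda ] = [ b ]

Solving the linear system:
  x*      = (-0.8182, -2)
  lambda* = (-1.8636)
  f(x*)   = 0.3182

x* = (-0.8182, -2), lambda* = (-1.8636)


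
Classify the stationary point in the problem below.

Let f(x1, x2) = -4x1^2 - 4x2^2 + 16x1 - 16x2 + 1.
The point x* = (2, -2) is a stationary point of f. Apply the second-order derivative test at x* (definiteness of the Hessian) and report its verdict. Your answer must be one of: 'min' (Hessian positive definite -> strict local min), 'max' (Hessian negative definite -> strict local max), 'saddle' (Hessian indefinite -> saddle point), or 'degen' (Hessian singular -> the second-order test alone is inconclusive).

Compute the Hessian H = grad^2 f:
  H = [[-8, 0], [0, -8]]
Verify stationarity: grad f(x*) = H x* + g = (0, 0).
Eigenvalues of H: -8, -8.
Both eigenvalues < 0, so H is negative definite -> x* is a strict local max.

max


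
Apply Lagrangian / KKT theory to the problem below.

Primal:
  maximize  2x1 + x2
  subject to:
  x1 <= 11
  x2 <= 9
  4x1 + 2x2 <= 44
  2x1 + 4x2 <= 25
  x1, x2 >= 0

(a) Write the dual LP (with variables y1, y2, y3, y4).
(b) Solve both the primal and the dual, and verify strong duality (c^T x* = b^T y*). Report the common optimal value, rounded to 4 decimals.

The standard primal-dual pair for 'max c^T x s.t. A x <= b, x >= 0' is:
  Dual:  min b^T y  s.t.  A^T y >= c,  y >= 0.

So the dual LP is:
  minimize  11y1 + 9y2 + 44y3 + 25y4
  subject to:
    y1 + 4y3 + 2y4 >= 2
    y2 + 2y3 + 4y4 >= 1
    y1, y2, y3, y4 >= 0

Solving the primal: x* = (10.5, 1).
  primal value c^T x* = 22.
Solving the dual: y* = (0, 0, 0.5, 0).
  dual value b^T y* = 22.
Strong duality: c^T x* = b^T y*. Confirmed.

22


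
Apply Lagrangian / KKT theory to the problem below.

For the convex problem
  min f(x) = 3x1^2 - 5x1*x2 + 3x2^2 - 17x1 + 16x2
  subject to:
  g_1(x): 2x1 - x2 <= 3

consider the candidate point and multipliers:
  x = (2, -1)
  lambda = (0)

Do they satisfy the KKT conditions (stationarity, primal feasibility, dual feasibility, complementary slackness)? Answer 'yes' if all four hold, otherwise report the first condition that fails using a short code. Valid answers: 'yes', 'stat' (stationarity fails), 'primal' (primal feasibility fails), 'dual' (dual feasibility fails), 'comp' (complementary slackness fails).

Gradient of f: grad f(x) = Q x + c = (0, 0)
Constraint values g_i(x) = a_i^T x - b_i:
  g_1((2, -1)) = 2
Stationarity residual: grad f(x) + sum_i lambda_i a_i = (0, 0)
  -> stationarity OK
Primal feasibility (all g_i <= 0): FAILS
Dual feasibility (all lambda_i >= 0): OK
Complementary slackness (lambda_i * g_i(x) = 0 for all i): OK

Verdict: the first failing condition is primal_feasibility -> primal.

primal


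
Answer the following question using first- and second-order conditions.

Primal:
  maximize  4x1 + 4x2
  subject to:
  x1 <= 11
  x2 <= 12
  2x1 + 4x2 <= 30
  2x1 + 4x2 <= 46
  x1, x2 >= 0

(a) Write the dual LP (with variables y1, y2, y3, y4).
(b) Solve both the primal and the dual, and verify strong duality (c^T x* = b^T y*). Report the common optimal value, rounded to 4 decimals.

The standard primal-dual pair for 'max c^T x s.t. A x <= b, x >= 0' is:
  Dual:  min b^T y  s.t.  A^T y >= c,  y >= 0.

So the dual LP is:
  minimize  11y1 + 12y2 + 30y3 + 46y4
  subject to:
    y1 + 2y3 + 2y4 >= 4
    y2 + 4y3 + 4y4 >= 4
    y1, y2, y3, y4 >= 0

Solving the primal: x* = (11, 2).
  primal value c^T x* = 52.
Solving the dual: y* = (2, 0, 1, 0).
  dual value b^T y* = 52.
Strong duality: c^T x* = b^T y*. Confirmed.

52


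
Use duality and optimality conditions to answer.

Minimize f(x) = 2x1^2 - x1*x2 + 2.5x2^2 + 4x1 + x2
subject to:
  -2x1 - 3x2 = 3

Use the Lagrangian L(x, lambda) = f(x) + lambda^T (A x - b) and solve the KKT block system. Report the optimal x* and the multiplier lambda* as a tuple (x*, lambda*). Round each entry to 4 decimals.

Form the Lagrangian:
  L(x, lambda) = (1/2) x^T Q x + c^T x + lambda^T (A x - b)
Stationarity (grad_x L = 0): Q x + c + A^T lambda = 0.
Primal feasibility: A x = b.

This gives the KKT block system:
  [ Q   A^T ] [ x     ]   [-c ]
  [ A    0  ] [ lambda ] = [ b ]

Solving the linear system:
  x*      = (-1.0147, -0.3235)
  lambda* = (0.1324)
  f(x*)   = -2.3897

x* = (-1.0147, -0.3235), lambda* = (0.1324)


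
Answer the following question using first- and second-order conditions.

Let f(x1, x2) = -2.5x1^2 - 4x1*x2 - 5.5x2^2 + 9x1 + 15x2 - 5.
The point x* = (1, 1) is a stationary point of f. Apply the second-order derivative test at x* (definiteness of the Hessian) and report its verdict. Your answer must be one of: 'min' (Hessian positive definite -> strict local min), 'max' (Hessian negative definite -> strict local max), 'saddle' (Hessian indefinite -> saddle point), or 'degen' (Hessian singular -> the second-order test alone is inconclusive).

Compute the Hessian H = grad^2 f:
  H = [[-5, -4], [-4, -11]]
Verify stationarity: grad f(x*) = H x* + g = (0, 0).
Eigenvalues of H: -13, -3.
Both eigenvalues < 0, so H is negative definite -> x* is a strict local max.

max


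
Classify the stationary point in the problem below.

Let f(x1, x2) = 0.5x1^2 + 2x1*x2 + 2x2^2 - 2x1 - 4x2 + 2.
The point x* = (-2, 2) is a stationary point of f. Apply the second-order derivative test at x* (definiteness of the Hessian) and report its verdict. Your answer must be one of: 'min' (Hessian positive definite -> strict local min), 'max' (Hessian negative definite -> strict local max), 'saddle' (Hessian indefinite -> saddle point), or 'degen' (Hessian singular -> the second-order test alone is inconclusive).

Compute the Hessian H = grad^2 f:
  H = [[1, 2], [2, 4]]
Verify stationarity: grad f(x*) = H x* + g = (0, 0).
Eigenvalues of H: 0, 5.
H has a zero eigenvalue (singular; positive semidefinite but not definite), so H is neither positive definite, negative definite, nor indefinite. The second-order test alone is inconclusive -> degen.
(Indeed, f is constant along the null direction of H through x*, so x* is not a strict local extremum.)

degen


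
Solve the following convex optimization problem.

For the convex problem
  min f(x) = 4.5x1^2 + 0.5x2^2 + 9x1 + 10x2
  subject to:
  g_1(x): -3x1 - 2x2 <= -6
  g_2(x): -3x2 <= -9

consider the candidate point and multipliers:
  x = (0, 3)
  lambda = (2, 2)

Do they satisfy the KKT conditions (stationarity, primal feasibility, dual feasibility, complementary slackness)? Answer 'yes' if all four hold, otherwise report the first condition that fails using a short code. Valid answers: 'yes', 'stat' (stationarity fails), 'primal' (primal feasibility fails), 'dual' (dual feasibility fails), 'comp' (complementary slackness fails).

Gradient of f: grad f(x) = Q x + c = (9, 13)
Constraint values g_i(x) = a_i^T x - b_i:
  g_1((0, 3)) = 0
  g_2((0, 3)) = 0
Stationarity residual: grad f(x) + sum_i lambda_i a_i = (3, 3)
  -> stationarity FAILS
Primal feasibility (all g_i <= 0): OK
Dual feasibility (all lambda_i >= 0): OK
Complementary slackness (lambda_i * g_i(x) = 0 for all i): OK

Verdict: the first failing condition is stationarity -> stat.

stat


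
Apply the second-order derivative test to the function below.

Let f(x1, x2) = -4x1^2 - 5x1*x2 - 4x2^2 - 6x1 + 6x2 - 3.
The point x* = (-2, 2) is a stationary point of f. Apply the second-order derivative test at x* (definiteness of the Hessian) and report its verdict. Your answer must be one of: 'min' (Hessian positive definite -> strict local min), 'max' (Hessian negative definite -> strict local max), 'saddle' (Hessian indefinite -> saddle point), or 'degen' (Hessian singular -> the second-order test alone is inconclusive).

Compute the Hessian H = grad^2 f:
  H = [[-8, -5], [-5, -8]]
Verify stationarity: grad f(x*) = H x* + g = (0, 0).
Eigenvalues of H: -13, -3.
Both eigenvalues < 0, so H is negative definite -> x* is a strict local max.

max


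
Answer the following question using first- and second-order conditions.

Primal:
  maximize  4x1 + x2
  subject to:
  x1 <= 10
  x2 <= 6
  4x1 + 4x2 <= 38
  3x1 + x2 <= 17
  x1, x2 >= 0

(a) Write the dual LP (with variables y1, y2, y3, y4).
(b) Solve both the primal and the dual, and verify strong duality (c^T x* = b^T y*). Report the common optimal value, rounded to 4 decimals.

The standard primal-dual pair for 'max c^T x s.t. A x <= b, x >= 0' is:
  Dual:  min b^T y  s.t.  A^T y >= c,  y >= 0.

So the dual LP is:
  minimize  10y1 + 6y2 + 38y3 + 17y4
  subject to:
    y1 + 4y3 + 3y4 >= 4
    y2 + 4y3 + y4 >= 1
    y1, y2, y3, y4 >= 0

Solving the primal: x* = (5.6667, 0).
  primal value c^T x* = 22.6667.
Solving the dual: y* = (0, 0, 0, 1.3333).
  dual value b^T y* = 22.6667.
Strong duality: c^T x* = b^T y*. Confirmed.

22.6667


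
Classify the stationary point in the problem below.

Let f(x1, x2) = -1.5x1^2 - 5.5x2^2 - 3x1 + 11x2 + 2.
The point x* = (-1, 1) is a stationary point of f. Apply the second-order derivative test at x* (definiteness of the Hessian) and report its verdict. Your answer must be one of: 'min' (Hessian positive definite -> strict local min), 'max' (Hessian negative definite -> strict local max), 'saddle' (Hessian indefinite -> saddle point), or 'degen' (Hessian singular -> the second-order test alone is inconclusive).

Compute the Hessian H = grad^2 f:
  H = [[-3, 0], [0, -11]]
Verify stationarity: grad f(x*) = H x* + g = (0, 0).
Eigenvalues of H: -11, -3.
Both eigenvalues < 0, so H is negative definite -> x* is a strict local max.

max


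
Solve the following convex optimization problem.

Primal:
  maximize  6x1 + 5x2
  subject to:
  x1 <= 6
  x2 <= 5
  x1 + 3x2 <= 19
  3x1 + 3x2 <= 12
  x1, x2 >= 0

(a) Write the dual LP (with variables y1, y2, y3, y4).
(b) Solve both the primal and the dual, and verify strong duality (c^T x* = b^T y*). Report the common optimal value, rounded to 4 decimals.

The standard primal-dual pair for 'max c^T x s.t. A x <= b, x >= 0' is:
  Dual:  min b^T y  s.t.  A^T y >= c,  y >= 0.

So the dual LP is:
  minimize  6y1 + 5y2 + 19y3 + 12y4
  subject to:
    y1 + y3 + 3y4 >= 6
    y2 + 3y3 + 3y4 >= 5
    y1, y2, y3, y4 >= 0

Solving the primal: x* = (4, 0).
  primal value c^T x* = 24.
Solving the dual: y* = (0, 0, 0, 2).
  dual value b^T y* = 24.
Strong duality: c^T x* = b^T y*. Confirmed.

24


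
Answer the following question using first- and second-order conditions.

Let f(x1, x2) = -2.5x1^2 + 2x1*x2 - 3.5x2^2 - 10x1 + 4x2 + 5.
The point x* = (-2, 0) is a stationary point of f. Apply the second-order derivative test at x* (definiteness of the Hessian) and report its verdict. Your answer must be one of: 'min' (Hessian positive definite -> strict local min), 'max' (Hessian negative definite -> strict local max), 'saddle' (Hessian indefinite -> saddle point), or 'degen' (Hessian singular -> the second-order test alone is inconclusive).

Compute the Hessian H = grad^2 f:
  H = [[-5, 2], [2, -7]]
Verify stationarity: grad f(x*) = H x* + g = (0, 0).
Eigenvalues of H: -8.2361, -3.7639.
Both eigenvalues < 0, so H is negative definite -> x* is a strict local max.

max
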